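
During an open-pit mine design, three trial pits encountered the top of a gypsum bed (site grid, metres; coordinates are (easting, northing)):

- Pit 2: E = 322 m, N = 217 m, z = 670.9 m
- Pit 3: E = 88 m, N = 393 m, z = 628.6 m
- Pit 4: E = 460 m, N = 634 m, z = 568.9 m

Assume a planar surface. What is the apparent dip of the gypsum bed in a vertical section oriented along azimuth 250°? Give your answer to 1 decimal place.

Two edge vectors: Pit 2→Pit 3 = (-234, 176, -42.3), Pit 2→Pit 4 = (138, 417, -102).
Normal n = (Pit 2→Pit 3) × (Pit 2→Pit 4) = (-312.9, -29705.4, -121866).
So ∂z/∂E = −n_x/n_z = −0.00257 and ∂z/∂N = −n_y/n_z = −0.24375.
Unit vector along 250° is (sin 250°, cos 250°) = (-0.9397, -0.3420).
Slope in that direction = a·(-0.9397) + b·(-0.3420) = 0.08578.
Apparent dip = arctan|0.08578| = 4.9° (true dip is 13.7°, so apparent ≤ true as expected).

4.9°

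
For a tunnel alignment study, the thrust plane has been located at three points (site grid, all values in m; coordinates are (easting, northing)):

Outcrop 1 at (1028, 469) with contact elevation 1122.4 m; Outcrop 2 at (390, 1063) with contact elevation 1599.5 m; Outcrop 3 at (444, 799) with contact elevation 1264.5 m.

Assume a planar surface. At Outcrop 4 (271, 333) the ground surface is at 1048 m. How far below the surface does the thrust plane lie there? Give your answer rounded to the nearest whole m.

Let the plane be z = a·E + b·N + c.
Outcrop 2−Outcrop 1: −638a + 594b = 477.1;  Outcrop 3−Outcrop 1: −584a + 330b = 142.1.
Solving gives a = 0.53562, b = 1.37850.
Then c = 1122.4 − a·1028 − b·469 = −74.74.
At (271, 333): z_contact = 145.2 + 459.0 − 74.74 = 529.5 m.
Depth below ground = 1048 − 529.5 = 519 m.

519 m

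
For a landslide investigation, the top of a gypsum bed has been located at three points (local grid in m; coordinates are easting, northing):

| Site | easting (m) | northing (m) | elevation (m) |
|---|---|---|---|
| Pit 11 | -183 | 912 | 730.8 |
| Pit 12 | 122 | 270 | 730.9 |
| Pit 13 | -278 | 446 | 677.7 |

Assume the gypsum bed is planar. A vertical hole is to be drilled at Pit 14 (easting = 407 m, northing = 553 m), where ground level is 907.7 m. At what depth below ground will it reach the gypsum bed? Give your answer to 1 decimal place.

Let the plane be z = a·easting + b·northing + c.
Pit 12−Pit 11: 305a − 642b = 0.1;  Pit 13−Pit 11: −95a − 466b = −53.1.
Solving gives a = 0.16806, b = 0.07969.
Then c = 730.8 − a·-183 − b·912 = 688.88.
At (407, 553): z_contact = 68.40 + 44.07 + 688.88 = 801.35 m.
Depth below ground = 907.7 − 801.35 = 106.4 m.

106.4 m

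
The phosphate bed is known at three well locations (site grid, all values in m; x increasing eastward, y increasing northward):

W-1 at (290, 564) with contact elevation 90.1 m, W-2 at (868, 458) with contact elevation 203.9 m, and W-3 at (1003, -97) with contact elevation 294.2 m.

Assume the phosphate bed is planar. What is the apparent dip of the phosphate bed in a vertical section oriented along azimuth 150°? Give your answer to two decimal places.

Two edge vectors: W-1→W-2 = (578, -106, 113.8), W-1→W-3 = (713, -661, 204.1).
Normal n = (W-1→W-2) × (W-1→W-3) = (53587.2, -36830.4, -306480).
So ∂z/∂x = −n_x/n_z = 0.17485 and ∂z/∂y = −n_y/n_z = −0.12017.
Unit vector along 150° is (sin 150°, cos 150°) = (0.5000, -0.8660).
Slope in that direction = a·(0.5000) + b·(-0.8660) = 0.19150.
Apparent dip = arctan|0.19150| = 10.84° (true dip is 12.0°, so apparent ≤ true as expected).

10.84°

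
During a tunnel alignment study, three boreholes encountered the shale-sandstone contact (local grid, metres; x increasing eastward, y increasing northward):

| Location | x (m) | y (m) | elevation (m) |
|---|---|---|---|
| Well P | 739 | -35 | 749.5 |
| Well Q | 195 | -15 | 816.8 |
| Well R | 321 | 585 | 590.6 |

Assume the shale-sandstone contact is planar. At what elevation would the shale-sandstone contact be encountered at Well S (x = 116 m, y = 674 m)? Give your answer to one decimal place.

587.6 m

Two edge vectors: Well P→Well Q = (-544, 20, 67.3), Well P→Well R = (-418, 620, -158.9).
Normal n = (Well P→Well Q) × (Well P→Well R) = (-44904, -114573, -328920).
So ∂z/∂x = −n_x/n_z = −0.13652 and ∂z/∂y = −n_y/n_z = −0.34833.
Intercept c from Well P: 749.5 + 100.89 − 12.19 = 838.20.
At (116, 674): z = −15.8 − 234.8 + 838.20 = 587.6 m.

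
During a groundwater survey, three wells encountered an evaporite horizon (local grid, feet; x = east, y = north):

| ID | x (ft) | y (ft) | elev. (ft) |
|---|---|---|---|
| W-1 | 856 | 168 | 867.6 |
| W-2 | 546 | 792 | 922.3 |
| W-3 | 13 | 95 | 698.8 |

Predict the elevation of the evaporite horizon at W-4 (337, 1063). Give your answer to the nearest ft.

932 ft

Two edge vectors: W-1→W-2 = (-310, 624, 54.7), W-1→W-3 = (-843, -73, -168.8).
Normal n = (W-1→W-2) × (W-1→W-3) = (-101338.1, -98440.1, 548662).
So ∂z/∂x = −n_x/n_z = 0.18470 and ∂z/∂y = −n_y/n_z = 0.17942.
Intercept c from W-1: 867.6 − 158.10 − 30.14 = 679.35.
At (337, 1063): z = 62.2 + 190.7 + 679.35 = 932.3 ft.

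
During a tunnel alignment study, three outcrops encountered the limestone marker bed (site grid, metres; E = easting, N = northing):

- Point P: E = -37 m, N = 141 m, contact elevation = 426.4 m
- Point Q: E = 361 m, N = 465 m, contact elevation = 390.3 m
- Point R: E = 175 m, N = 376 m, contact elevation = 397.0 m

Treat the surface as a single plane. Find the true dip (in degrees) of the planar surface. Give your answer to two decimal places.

Two edge vectors: Point P→Point Q = (398, 324, -36.1), Point P→Point R = (212, 235, -29.4).
Normal n = (Point P→Point Q) × (Point P→Point R) = (-1042.1, 4048, 24842).
So ∂z/∂E = −n_x/n_z = 0.04195 and ∂z/∂N = −n_y/n_z = −0.16295.
Gradient magnitude |∇z| = √(a² + b²) = √(0.00176 + 0.02655) = 0.16826.
True dip = arctan(0.16826) = 9.55°, dipping toward NNW (azimuth ≈ 346°).

9.55°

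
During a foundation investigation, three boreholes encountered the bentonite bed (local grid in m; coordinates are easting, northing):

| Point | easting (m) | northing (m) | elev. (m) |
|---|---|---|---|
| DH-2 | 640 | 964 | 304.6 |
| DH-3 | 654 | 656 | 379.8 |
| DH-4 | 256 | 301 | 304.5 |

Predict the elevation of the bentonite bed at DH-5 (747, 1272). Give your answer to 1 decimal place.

Let the plane be z = a·easting + b·northing + c.
DH-3−DH-2: 14a − 308b = 75.2;  DH-4−DH-2: −384a − 663b = −0.1.
Solving gives a = 0.391116, b = −0.226378.
Then c = 304.6 − a·640 − b·964 = 272.51.
At (747, 1272): z = 292.2 − 288.0 + 272.51 = 276.7 m.

276.7 m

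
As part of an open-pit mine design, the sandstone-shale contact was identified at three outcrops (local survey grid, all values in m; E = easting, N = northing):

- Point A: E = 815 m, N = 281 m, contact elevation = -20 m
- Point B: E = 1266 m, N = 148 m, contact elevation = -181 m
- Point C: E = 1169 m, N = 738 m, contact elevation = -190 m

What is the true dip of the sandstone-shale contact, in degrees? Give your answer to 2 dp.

Let the plane be z = a·E + b·N + c.
Point B−Point A: 451a − 133b = −161;  Point C−Point A: 354a + 457b = −170.
Solving gives a = −0.37990, b = −0.07771.
Gradient magnitude |∇z| = √(a² + b²) = √(0.14433 + 0.00604) = 0.38777.
True dip = arctan(0.38777) = 21.19°, dipping toward ENE (azimuth ≈ 078°).

21.19°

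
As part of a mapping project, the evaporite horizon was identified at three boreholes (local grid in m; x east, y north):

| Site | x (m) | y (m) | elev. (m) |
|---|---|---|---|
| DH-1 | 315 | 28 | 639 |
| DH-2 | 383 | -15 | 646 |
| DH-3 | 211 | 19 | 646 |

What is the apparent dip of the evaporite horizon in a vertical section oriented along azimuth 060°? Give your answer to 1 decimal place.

Two edge vectors: DH-1→DH-2 = (68, -43, 7), DH-1→DH-3 = (-104, -9, 7).
Normal n = (DH-1→DH-2) × (DH-1→DH-3) = (-238, -1204, -5084).
So ∂z/∂x = −n_x/n_z = −0.04681 and ∂z/∂y = −n_y/n_z = −0.23682.
Unit vector along 060° is (sin 60°, cos 60°) = (0.8660, 0.5000).
Slope in that direction = a·(0.8660) + b·(0.5000) = −0.15895.
Apparent dip = arctan|0.15895| = 9.0° (true dip is 13.6°, so apparent ≤ true as expected).

9.0°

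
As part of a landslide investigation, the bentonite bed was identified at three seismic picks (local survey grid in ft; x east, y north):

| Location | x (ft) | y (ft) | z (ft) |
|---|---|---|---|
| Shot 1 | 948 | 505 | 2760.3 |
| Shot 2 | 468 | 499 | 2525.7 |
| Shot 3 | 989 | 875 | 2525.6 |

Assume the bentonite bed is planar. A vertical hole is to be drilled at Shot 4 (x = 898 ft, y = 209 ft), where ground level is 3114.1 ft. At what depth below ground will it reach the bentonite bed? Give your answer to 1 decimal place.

Let the plane be z = a·x + b·y + c.
Shot 2−Shot 1: −480a − 6b = −234.6;  Shot 3−Shot 1: 41a + 370b = −234.7.
Solving gives a = 0.49737, b = −0.68944.
Then c = 2760.3 − a·948 − b·505 = 2636.96.
At (898, 209): z_contact = 446.64 − 144.09 + 2636.96 = 2939.51 ft.
Depth below ground = 3114.1 − 2939.51 = 174.6 ft.

174.6 ft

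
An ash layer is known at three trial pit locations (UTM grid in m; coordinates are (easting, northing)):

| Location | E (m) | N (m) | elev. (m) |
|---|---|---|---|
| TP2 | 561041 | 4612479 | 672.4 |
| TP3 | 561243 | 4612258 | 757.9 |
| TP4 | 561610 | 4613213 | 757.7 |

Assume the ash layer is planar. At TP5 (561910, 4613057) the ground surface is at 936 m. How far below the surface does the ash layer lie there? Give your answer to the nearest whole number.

71 m

Let the plane be z = a·E + b·N + c.
TP3−TP2: 202a − 221b = 85.5;  TP4−TP2: 569a + 734b = 85.3.
Solving gives a = 0.29782203, b = −0.11466040.
Then c = 672.4 − a·561041 − b·4612479 = 362450.74.
At (561910, 4613057): z_contact = 167349.2 − 528935.0 + 362450.74 = 864.9 m.
Depth below ground = 936 − 864.9 = 71 m.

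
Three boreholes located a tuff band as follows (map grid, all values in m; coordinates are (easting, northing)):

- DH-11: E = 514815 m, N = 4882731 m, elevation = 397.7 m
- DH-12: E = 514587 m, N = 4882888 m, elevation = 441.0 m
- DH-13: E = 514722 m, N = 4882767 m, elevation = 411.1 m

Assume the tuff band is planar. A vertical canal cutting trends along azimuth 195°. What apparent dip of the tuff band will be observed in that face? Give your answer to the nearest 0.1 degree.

7.1°

Let the plane be z = a·E + b·N + c.
DH-12−DH-11: −228a + 157b = 43.3;  DH-13−DH-11: −93a + 36b = 13.4.
Solving gives a = −0.08525, b = 0.15199.
Unit vector along 195° is (sin 195°, cos 195°) = (-0.2588, -0.9659).
Slope in that direction = a·(-0.2588) + b·(-0.9659) = −0.12475.
Apparent dip = arctan|0.12475| = 7.1° (true dip is 9.9°, so apparent ≤ true as expected).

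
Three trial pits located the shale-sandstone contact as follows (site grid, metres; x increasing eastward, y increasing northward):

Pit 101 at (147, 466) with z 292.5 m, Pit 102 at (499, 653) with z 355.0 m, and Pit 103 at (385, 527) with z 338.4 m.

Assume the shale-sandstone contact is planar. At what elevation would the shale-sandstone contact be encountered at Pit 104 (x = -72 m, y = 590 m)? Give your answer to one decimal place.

Let the plane be z = a·x + b·y + c.
Pit 102−Pit 101: 352a + 187b = 62.5;  Pit 103−Pit 101: 238a + 61b = 45.9.
Solving gives a = 0.20712, b = −0.05565.
Then c = 292.5 − a·147 − b·466 = 287.99.
At (-72, 590): z = −14.9 − 32.8 + 287.99 = 240.2 m.

240.2 m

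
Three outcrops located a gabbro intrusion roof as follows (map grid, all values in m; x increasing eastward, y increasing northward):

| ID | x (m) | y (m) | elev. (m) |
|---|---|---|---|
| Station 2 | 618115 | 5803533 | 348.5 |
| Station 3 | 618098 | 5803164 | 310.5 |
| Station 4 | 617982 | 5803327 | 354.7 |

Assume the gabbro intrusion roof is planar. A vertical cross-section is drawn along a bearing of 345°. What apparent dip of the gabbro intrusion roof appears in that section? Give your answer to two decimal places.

9.47°

Let the plane be z = a·x + b·y + c.
Station 3−Station 2: −17a − 369b = −38;  Station 4−Station 2: −133a − 206b = 6.2.
Solving gives a = −0.22196, b = 0.11321.
Unit vector along 345° is (sin 345°, cos 345°) = (-0.2588, 0.9659).
Slope in that direction = a·(-0.2588) + b·(0.9659) = 0.16680.
Apparent dip = arctan|0.16680| = 9.47° (true dip is 14.0°, so apparent ≤ true as expected).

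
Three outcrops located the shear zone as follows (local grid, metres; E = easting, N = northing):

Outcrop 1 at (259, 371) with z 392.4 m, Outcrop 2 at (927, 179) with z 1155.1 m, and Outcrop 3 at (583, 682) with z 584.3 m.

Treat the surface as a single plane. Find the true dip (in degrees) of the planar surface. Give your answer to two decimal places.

Two edge vectors: Outcrop 1→Outcrop 2 = (668, -192, 762.7), Outcrop 1→Outcrop 3 = (324, 311, 191.9).
Normal n = (Outcrop 1→Outcrop 2) × (Outcrop 1→Outcrop 3) = (-274044.5, 118925.6, 269956).
So ∂z/∂E = −n_x/n_z = 1.01515 and ∂z/∂N = −n_y/n_z = −0.44054.
Gradient magnitude |∇z| = √(a² + b²) = √(1.03052 + 0.19407) = 1.10661.
True dip = arctan(1.10661) = 47.90°, dipping toward WNW (azimuth ≈ 293°).

47.90°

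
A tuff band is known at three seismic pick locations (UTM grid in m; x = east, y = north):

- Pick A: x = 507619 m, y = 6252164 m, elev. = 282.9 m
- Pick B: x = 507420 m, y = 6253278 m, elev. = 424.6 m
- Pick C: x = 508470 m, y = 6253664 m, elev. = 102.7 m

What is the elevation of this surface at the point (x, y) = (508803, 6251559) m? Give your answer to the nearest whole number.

-151 m

Two edge vectors: Pick A→Pick B = (-199, 1114, 141.7), Pick A→Pick C = (851, 1500, -180.2).
Normal n = (Pick A→Pick B) × (Pick A→Pick C) = (-413292.8, 84726.9, -1246514).
So ∂z/∂x = −n_x/n_z = −0.33155889 and ∂z/∂y = −n_y/n_z = 0.06797108.
Intercept c from Pick A: 282.9 + 168305.59 − 424966.33 = −256377.83.
At (508803, 6251559): z = −168698.2 + 424925.2 − 256377.83 = -150.8 m.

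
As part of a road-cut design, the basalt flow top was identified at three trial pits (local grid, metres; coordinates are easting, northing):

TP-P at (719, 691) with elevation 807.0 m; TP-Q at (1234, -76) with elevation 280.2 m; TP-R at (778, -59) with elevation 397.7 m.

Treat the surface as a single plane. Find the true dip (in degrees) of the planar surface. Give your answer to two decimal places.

Two edge vectors: TP-P→TP-Q = (515, -767, -526.8), TP-P→TP-R = (59, -750, -409.3).
Normal n = (TP-P→TP-Q) × (TP-P→TP-R) = (-81166.9, 179708.3, -340997).
So ∂z/∂easting = −n_x/n_z = −0.23803 and ∂z/∂northing = −n_y/n_z = 0.52701.
Gradient magnitude |∇z| = √(a² + b²) = √(0.05666 + 0.27774) = 0.57827.
True dip = arctan(0.57827) = 30.04°, dipping toward SSE (azimuth ≈ 156°).

30.04°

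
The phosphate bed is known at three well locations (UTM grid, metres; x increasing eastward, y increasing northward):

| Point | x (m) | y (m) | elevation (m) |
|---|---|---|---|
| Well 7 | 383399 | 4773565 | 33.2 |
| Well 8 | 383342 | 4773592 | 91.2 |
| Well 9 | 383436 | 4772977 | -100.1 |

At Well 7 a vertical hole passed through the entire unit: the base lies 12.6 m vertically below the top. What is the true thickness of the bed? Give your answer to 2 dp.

Two edge vectors: Well 7→Well 8 = (-57, 27, 58), Well 7→Well 9 = (37, -588, -133.3).
Normal n = (Well 7→Well 8) × (Well 7→Well 9) = (30504.9, -5452.1, 32517).
So ∂z/∂x = −n_x/n_z = −0.93812 and ∂z/∂y = −n_y/n_z = 0.16767.
|∇z| = √(a²+b²) = 0.95299, so dip δ = arctan(0.95299) = 43.62°.
True thickness = vertical thickness × cos δ = 12.6 × cos 43.62° = 9.12 m.

9.12 m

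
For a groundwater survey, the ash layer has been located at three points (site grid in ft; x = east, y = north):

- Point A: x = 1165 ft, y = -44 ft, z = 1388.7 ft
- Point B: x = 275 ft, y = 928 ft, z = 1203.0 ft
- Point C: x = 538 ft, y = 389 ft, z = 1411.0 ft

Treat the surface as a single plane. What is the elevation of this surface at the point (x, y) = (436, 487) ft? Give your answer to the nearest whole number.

1398 ft

Let the plane be z = a·x + b·y + c.
Point B−Point A: −890a + 972b = −185.7;  Point C−Point A: −627a + 433b = 22.3.
Solving gives a = −0.45558, b = −0.60820.
Then c = 1388.7 − a·1165 − b·-44 = 1892.69.
At (436, 487): z = −198.6 − 296.2 + 1892.69 = 1397.9 ft.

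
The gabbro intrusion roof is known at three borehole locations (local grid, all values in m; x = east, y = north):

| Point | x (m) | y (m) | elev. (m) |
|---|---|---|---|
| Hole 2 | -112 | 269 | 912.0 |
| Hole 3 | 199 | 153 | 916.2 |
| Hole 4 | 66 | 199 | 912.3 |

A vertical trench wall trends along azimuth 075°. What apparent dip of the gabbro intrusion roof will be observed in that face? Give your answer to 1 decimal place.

Two edge vectors: Hole 2→Hole 3 = (311, -116, 4.2), Hole 2→Hole 4 = (178, -70, 0.3).
Normal n = (Hole 2→Hole 3) × (Hole 2→Hole 4) = (259.2, 654.3, -1122).
So ∂z/∂x = −n_x/n_z = 0.23102 and ∂z/∂y = −n_y/n_z = 0.58316.
Unit vector along 075° is (sin 75°, cos 75°) = (0.9659, 0.2588).
Slope in that direction = a·(0.9659) + b·(0.2588) = 0.37408.
Apparent dip = arctan|0.37408| = 20.5° (true dip is 32.1°, so apparent ≤ true as expected).

20.5°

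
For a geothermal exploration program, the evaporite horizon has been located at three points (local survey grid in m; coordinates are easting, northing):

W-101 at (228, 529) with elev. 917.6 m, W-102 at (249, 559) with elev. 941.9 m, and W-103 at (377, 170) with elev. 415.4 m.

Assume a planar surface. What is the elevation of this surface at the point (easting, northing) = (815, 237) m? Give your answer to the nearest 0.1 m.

263.1 m

Let the plane be z = a·easting + b·northing + c.
W-102−W-101: 21a + 30b = 24.3;  W-103−W-101: 149a − 359b = −502.2.
Solving gives a = −0.52813, b = 1.17969.
Then c = 917.6 − a·228 − b·529 = 413.96.
At (815, 237): z = −430.4 + 279.6 + 413.96 = 263.1 m.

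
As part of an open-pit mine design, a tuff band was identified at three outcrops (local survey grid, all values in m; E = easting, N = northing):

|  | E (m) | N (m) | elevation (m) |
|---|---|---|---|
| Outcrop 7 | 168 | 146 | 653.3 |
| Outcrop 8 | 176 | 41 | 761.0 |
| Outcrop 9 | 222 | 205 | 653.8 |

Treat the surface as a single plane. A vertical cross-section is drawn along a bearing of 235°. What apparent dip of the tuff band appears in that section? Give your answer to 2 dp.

Let the plane be z = a·E + b·N + c.
Outcrop 8−Outcrop 7: 8a − 105b = 107.7;  Outcrop 9−Outcrop 7: 54a + 59b = 0.5.
Solving gives a = 1.04311, b = −0.94624.
Unit vector along 235° is (sin 235°, cos 235°) = (-0.8192, -0.5736).
Slope in that direction = a·(-0.8192) + b·(-0.5736) = −0.31173.
Apparent dip = arctan|0.31173| = 17.31° (true dip is 54.6°, so apparent ≤ true as expected).

17.31°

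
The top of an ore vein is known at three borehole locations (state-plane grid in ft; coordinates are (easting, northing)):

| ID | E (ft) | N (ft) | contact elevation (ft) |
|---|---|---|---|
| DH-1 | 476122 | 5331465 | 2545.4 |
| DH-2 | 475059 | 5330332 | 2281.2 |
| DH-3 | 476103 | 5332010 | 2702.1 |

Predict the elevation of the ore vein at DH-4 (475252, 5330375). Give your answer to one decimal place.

Two edge vectors: DH-1→DH-2 = (-1063, -1133, -264.2), DH-1→DH-3 = (-19, 545, 156.7).
Normal n = (DH-1→DH-2) × (DH-1→DH-3) = (-33552.1, 171591.9, -600862).
So ∂z/∂E = −n_x/n_z = −0.055839943 and ∂z/∂N = −n_y/n_z = 0.285576222.
Intercept c from DH-1: 2545.4 + 26586.63 − 1522539.63 = −1493407.61.
At (475252, 5330375): z = −26538.0 + 1522228.4 − 1493407.61 = 2282.7 ft.

2282.7 ft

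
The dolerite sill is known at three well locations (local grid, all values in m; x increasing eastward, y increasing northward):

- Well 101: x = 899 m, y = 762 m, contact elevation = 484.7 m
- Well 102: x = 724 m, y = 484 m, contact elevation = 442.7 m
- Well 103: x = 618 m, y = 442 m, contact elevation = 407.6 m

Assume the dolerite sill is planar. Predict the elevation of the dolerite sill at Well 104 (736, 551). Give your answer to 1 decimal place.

441.9 m

Two edge vectors: Well 101→Well 102 = (-175, -278, -42), Well 101→Well 103 = (-281, -320, -77.1).
Normal n = (Well 101→Well 102) × (Well 101→Well 103) = (7993.8, -1690.5, -22118).
So ∂z/∂x = −n_x/n_z = 0.36142 and ∂z/∂y = −n_y/n_z = −0.07643.
Intercept c from Well 101: 484.7 − 324.91 + 58.24 = 218.03.
At (736, 551): z = 266.0 − 42.1 + 218.03 = 441.9 m.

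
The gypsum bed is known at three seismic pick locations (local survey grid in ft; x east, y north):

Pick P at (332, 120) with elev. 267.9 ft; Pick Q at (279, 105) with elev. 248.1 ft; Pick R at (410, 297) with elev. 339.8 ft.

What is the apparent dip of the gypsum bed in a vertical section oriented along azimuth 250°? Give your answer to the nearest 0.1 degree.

Two edge vectors: Pick P→Pick Q = (-53, -15, -19.8), Pick P→Pick R = (78, 177, 71.9).
Normal n = (Pick P→Pick Q) × (Pick P→Pick R) = (2426.1, 2266.3, -8211).
So ∂z/∂x = −n_x/n_z = 0.29547 and ∂z/∂y = −n_y/n_z = 0.27601.
Unit vector along 250° is (sin 250°, cos 250°) = (-0.9397, -0.3420).
Slope in that direction = a·(-0.9397) + b·(-0.3420) = −0.37205.
Apparent dip = arctan|0.37205| = 20.4° (true dip is 22.0°, so apparent ≤ true as expected).

20.4°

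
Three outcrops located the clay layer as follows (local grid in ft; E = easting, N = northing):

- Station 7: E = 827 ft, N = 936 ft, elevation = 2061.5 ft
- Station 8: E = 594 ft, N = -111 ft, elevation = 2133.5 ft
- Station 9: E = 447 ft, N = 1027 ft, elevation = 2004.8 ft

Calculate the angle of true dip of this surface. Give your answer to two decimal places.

Two edge vectors: Station 7→Station 8 = (-233, -1047, 72), Station 7→Station 9 = (-380, 91, -56.7).
Normal n = (Station 7→Station 8) × (Station 7→Station 9) = (52812.9, -40571.1, -419063).
So ∂z/∂E = −n_x/n_z = 0.12603 and ∂z/∂N = −n_y/n_z = −0.09681.
Gradient magnitude |∇z| = √(a² + b²) = √(0.01588 + 0.00937) = 0.15892.
True dip = arctan(0.15892) = 9.03°, dipping toward NW (azimuth ≈ 308°).

9.03°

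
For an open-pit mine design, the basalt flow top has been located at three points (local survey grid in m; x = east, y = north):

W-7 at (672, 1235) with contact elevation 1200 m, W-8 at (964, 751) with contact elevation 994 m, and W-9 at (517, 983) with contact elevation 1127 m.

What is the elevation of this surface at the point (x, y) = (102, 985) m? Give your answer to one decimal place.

Two edge vectors: W-7→W-8 = (292, -484, -206), W-7→W-9 = (-155, -252, -73).
Normal n = (W-7→W-8) × (W-7→W-9) = (-16580, 53246, -148604).
So ∂z/∂x = −n_x/n_z = −0.111572 and ∂z/∂y = −n_y/n_z = 0.358308.
Intercept c from W-7: 1200 + 74.98 − 442.51 = 832.47.
At (102, 985): z = −11.4 + 352.9 + 832.47 = 1174.0 m.

1174.0 m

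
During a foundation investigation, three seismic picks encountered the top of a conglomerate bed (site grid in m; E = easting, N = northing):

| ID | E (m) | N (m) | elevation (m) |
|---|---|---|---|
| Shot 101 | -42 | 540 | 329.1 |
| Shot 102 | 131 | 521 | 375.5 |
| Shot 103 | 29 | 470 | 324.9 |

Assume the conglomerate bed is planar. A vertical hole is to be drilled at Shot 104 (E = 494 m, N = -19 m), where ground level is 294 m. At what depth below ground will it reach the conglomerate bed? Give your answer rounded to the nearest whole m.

Two edge vectors: Shot 101→Shot 102 = (173, -19, 46.4), Shot 101→Shot 103 = (71, -70, -4.2).
Normal n = (Shot 101→Shot 102) × (Shot 101→Shot 103) = (3327.8, 4021, -10761).
So ∂z/∂E = −n_x/n_z = 0.30925 and ∂z/∂N = −n_y/n_z = 0.37366.
Intercept c from Shot 101: 329.1 + 12.99 − 201.78 = 140.31.
At (494, -19): z_contact = 152.8 − 7.1 + 140.31 = 286.0 m.
Depth below ground = 294 − 286.0 = 8 m.

8 m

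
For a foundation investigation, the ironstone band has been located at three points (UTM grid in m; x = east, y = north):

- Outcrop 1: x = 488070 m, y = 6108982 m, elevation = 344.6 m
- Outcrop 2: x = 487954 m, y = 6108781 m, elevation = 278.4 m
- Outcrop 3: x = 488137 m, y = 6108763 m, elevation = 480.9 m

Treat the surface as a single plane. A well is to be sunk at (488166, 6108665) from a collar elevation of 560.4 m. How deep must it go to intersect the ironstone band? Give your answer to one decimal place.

Two edge vectors: Outcrop 1→Outcrop 2 = (-116, -201, -66.2), Outcrop 1→Outcrop 3 = (67, -219, 136.3).
Normal n = (Outcrop 1→Outcrop 2) × (Outcrop 1→Outcrop 3) = (-41894.1, 11375.4, 38871).
So ∂z/∂x = −n_x/n_z = 1.077772633 and ∂z/∂y = −n_y/n_z = −0.292644902.
Intercept c from Outcrop 1: 344.6 − 526028.49 + 1787762.44 = 1262078.55.
At (488166, 6108665): z_contact = 526131.95 − 1787669.67 + 1262078.55 = 540.83 m.
Depth below ground = 560.4 − 540.83 = 19.6 m.

19.6 m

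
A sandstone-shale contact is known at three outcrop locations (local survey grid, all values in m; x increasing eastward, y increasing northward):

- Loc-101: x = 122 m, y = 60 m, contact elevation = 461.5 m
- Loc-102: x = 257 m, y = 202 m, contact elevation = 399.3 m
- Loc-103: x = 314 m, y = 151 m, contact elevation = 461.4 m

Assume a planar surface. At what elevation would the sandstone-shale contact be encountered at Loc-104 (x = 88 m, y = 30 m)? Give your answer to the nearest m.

Two edge vectors: Loc-101→Loc-102 = (135, 142, -62.2), Loc-101→Loc-103 = (192, 91, -0.1).
Normal n = (Loc-101→Loc-102) × (Loc-101→Loc-103) = (5646, -11928.9, -14979).
So ∂z/∂x = −n_x/n_z = 0.37693 and ∂z/∂y = −n_y/n_z = −0.79637.
Intercept c from Loc-101: 461.5 − 45.99 + 47.78 = 463.30.
At (88, 30): z = 33.2 − 23.9 + 463.30 = 472.6 m.

473 m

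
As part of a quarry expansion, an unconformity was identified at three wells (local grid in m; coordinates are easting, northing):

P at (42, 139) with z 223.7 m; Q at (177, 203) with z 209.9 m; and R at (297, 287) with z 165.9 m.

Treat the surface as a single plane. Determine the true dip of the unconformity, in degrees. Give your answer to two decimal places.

Two edge vectors: P→Q = (135, 64, -13.8), P→R = (255, 148, -57.8).
Normal n = (P→Q) × (P→R) = (-1656.8, 4284, 3660).
So ∂z/∂easting = −n_x/n_z = 0.45268 and ∂z/∂northing = −n_y/n_z = −1.17049.
Gradient magnitude |∇z| = √(a² + b²) = √(0.20492 + 1.37005) = 1.25498.
True dip = arctan(1.25498) = 51.45°, dipping toward NNW (azimuth ≈ 339°).

51.45°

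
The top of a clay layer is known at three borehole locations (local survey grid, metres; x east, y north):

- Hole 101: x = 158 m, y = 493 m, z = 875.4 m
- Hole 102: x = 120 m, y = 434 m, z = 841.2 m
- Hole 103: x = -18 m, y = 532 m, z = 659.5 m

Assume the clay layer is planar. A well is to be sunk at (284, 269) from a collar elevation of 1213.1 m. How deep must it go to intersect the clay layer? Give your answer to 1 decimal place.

147.0 m

Two edge vectors: Hole 101→Hole 102 = (-38, -59, -34.2), Hole 101→Hole 103 = (-176, 39, -215.9).
Normal n = (Hole 101→Hole 102) × (Hole 101→Hole 103) = (14071.9, -2185, -11866).
So ∂z/∂x = −n_x/n_z = 1.18590 and ∂z/∂y = −n_y/n_z = −0.18414.
Intercept c from Hole 101: 875.4 − 187.37 + 90.78 = 778.81.
At (284, 269): z_contact = 336.80 − 49.53 + 778.81 = 1066.07 m.
Depth below ground = 1213.1 − 1066.07 = 147.0 m.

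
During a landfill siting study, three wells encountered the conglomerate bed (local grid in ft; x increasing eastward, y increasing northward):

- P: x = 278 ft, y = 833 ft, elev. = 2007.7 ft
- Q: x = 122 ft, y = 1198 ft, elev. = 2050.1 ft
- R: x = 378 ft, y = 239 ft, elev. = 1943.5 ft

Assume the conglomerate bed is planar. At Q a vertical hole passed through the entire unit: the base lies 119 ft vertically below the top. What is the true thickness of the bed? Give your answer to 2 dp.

Two edge vectors: P→Q = (-156, 365, 42.4), P→R = (100, -594, -64.2).
Normal n = (P→Q) × (P→R) = (1752.6, -5775.2, 56164).
So ∂z/∂x = −n_x/n_z = −0.03121 and ∂z/∂y = −n_y/n_z = 0.10283.
|∇z| = √(a²+b²) = 0.10746, so dip δ = arctan(0.10746) = 6.13°.
True thickness = vertical thickness × cos δ = 119 × cos 6.13° = 118.32 ft.

118.32 ft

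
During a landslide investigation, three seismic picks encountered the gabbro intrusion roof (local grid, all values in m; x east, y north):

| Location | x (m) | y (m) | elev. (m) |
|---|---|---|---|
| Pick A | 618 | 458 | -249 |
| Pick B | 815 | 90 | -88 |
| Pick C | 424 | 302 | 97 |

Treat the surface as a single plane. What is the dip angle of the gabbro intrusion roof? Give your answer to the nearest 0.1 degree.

Let the plane be z = a·x + b·y + c.
Pick B−Pick A: 197a − 368b = 161;  Pick C−Pick A: −194a − 156b = 346.
Solving gives a = −1.00086, b = −0.97329.
Gradient magnitude |∇z| = √(a² + b²) = √(1.00172 + 0.94729) = 1.39607.
True dip = arctan(1.39607) = 54.4°, dipping toward NE (azimuth ≈ 046°).

54.4°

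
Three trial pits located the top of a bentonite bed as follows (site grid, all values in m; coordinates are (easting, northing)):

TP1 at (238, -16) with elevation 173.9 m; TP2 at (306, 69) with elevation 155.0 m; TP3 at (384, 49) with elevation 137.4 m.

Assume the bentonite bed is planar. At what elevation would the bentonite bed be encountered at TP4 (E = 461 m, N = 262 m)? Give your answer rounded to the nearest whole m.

Let the plane be z = a·E + b·N + c.
TP2−TP1: 68a + 85b = −18.9;  TP3−TP1: 146a + 65b = −36.5.
Solving gives a = −0.23454, b = −0.03472.
Then c = 173.9 − a·238 − b·-16 = 229.17.
At (461, 262): z = −108.1 − 9.1 + 229.17 = 111.9 m.

112 m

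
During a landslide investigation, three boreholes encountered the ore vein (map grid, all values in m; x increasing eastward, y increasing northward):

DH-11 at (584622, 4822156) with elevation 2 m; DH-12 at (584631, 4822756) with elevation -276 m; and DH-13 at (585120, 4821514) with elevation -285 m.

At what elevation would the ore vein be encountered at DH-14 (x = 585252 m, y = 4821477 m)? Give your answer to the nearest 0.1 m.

-420.5 m

Two edge vectors: DH-11→DH-12 = (9, 600, -278), DH-11→DH-13 = (498, -642, -287).
Normal n = (DH-11→DH-12) × (DH-11→DH-13) = (-350676, -135861, -304578).
So ∂z/∂x = −n_x/n_z = −1.151350393 and ∂z/∂y = −n_y/n_z = −0.446063077.
Intercept c from DH-11: 2 + 673104.77 + 2150985.75 = 2824092.51.
At (585252, 4821477): z = −673830.1 − 2150682.9 + 2824092.51 = -420.5 m.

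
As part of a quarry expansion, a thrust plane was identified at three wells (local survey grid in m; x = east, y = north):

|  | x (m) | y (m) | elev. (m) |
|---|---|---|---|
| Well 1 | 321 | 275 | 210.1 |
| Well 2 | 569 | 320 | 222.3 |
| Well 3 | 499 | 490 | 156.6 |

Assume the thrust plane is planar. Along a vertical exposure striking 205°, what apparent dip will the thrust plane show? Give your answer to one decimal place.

Let the plane be z = a·x + b·y + c.
Well 2−Well 1: 248a + 45b = 12.2;  Well 3−Well 1: 178a + 215b = −53.5.
Solving gives a = 0.11102, b = −0.34075.
Unit vector along 205° is (sin 205°, cos 205°) = (-0.4226, -0.9063).
Slope in that direction = a·(-0.4226) + b·(-0.9063) = 0.26191.
Apparent dip = arctan|0.26191| = 14.7° (true dip is 19.7°, so apparent ≤ true as expected).

14.7°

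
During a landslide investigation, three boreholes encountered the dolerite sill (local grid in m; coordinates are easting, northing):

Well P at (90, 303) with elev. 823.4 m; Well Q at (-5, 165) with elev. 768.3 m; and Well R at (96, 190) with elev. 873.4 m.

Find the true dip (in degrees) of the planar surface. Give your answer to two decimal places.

50.14°

Let the plane be z = a·easting + b·northing + c.
Well Q−Well P: −95a − 138b = −55.1;  Well R−Well P: 6a − 113b = 50.
Solving gives a = 1.13520, b = −0.38220.
Gradient magnitude |∇z| = √(a² + b²) = √(1.28868 + 0.14608) = 1.19781.
True dip = arctan(1.19781) = 50.14°, dipping toward WNW (azimuth ≈ 289°).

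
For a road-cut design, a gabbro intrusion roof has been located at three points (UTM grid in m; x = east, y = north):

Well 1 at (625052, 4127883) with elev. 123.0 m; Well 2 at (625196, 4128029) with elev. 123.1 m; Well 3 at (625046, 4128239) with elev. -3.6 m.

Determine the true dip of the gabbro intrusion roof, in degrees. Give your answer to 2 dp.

Let the plane be z = a·x + b·y + c.
Well 2−Well 1: 144a + 146b = 0.1;  Well 3−Well 1: −6a + 356b = −126.6.
Solving gives a = 0.35518, b = −0.34963.
Gradient magnitude |∇z| = √(a² + b²) = √(0.12615 + 0.12224) = 0.49839.
True dip = arctan(0.49839) = 26.49°, dipping toward NW (azimuth ≈ 315°).

26.49°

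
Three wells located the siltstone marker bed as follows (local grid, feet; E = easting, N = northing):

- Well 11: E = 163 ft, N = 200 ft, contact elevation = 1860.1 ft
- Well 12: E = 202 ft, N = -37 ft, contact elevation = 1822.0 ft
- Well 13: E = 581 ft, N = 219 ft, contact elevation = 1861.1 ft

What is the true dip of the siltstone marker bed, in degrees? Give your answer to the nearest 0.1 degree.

Two edge vectors: Well 11→Well 12 = (39, -237, -38.1), Well 11→Well 13 = (418, 19, 1).
Normal n = (Well 11→Well 12) × (Well 11→Well 13) = (486.9, -15964.8, 99807).
So ∂z/∂E = −n_x/n_z = −0.00488 and ∂z/∂N = −n_y/n_z = 0.15996.
Gradient magnitude |∇z| = √(a² + b²) = √(0.00002 + 0.02559) = 0.16003.
True dip = arctan(0.16003) = 9.1°, dipping toward S (azimuth ≈ 178°).

9.1°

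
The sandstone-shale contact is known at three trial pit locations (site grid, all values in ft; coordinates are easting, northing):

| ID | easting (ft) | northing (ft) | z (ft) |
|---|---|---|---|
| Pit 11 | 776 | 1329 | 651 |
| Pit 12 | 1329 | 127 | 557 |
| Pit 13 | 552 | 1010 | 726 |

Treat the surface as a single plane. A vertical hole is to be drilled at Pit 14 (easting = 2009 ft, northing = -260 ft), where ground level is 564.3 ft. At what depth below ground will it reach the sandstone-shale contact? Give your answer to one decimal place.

Let the plane be z = a·easting + b·northing + c.
Pit 12−Pit 11: 553a − 1202b = −94;  Pit 13−Pit 11: −224a − 319b = 75.
Solving gives a = −0.269572, b = −0.045818.
Then c = 651 − a·776 − b·1329 = 921.08.
At (2009, -260): z_contact = −541.57 + 11.91 + 921.08 = 391.42 ft.
Depth below ground = 564.3 − 391.42 = 172.9 ft.

172.9 ft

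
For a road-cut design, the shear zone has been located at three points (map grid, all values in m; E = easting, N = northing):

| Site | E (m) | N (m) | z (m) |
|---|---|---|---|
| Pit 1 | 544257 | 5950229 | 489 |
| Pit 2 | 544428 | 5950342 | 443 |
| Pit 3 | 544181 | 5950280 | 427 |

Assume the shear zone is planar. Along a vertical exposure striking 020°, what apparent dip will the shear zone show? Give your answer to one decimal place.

34.0°

Let the plane be z = a·E + b·N + c.
Pit 2−Pit 1: 171a + 113b = −46;  Pit 3−Pit 1: −76a + 51b = −62.
Solving gives a = 0.26922, b = −0.81449.
Unit vector along 020° is (sin 20°, cos 20°) = (0.3420, 0.9397).
Slope in that direction = a·(0.3420) + b·(0.9397) = −0.67329.
Apparent dip = arctan|0.67329| = 34.0° (true dip is 40.6°, so apparent ≤ true as expected).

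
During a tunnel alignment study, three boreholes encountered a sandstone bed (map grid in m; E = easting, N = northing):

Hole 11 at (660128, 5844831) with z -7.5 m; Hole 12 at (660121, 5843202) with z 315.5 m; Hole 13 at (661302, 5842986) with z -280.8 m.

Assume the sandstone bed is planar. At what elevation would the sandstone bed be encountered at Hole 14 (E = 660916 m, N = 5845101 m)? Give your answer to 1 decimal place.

Two edge vectors: Hole 11→Hole 12 = (-7, -1629, 323), Hole 11→Hole 13 = (1174, -1845, -273.3).
Normal n = (Hole 11→Hole 12) × (Hole 11→Hole 13) = (1041140.7, 377288.9, 1925361).
So ∂z/∂E = −n_x/n_z = −0.540750903 and ∂z/∂N = −n_y/n_z = −0.195957485.
Intercept c from Hole 11: -7.5 + 356964.81 + 1145338.39 = 1502295.70.
At (660916, 5845101): z = −357390.9 − 1145391.3 + 1502295.70 = -486.5 m.

-486.5 m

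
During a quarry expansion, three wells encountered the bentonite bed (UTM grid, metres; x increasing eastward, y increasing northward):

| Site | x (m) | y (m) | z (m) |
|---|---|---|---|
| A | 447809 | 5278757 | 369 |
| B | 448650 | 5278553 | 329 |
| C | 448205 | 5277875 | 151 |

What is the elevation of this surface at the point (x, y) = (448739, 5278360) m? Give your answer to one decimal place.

281.3 m

Two edge vectors: A→B = (841, -204, -40), A→C = (396, -882, -218).
Normal n = (A→B) × (A→C) = (9192, 167498, -660978).
So ∂z/∂x = −n_x/n_z = 0.013906666 and ∂z/∂y = −n_y/n_z = 0.253409342.
Intercept c from A: 369 − 6227.53 − 1337686.34 = −1343544.87.
At (448739, 5278360): z = 6240.5 + 1337585.7 − 1343544.87 = 281.3 m.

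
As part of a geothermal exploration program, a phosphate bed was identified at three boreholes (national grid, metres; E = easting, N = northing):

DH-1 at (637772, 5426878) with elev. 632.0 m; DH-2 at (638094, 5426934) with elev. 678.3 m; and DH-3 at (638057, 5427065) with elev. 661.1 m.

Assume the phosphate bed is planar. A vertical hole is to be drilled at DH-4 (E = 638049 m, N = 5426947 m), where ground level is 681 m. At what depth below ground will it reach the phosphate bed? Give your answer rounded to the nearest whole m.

11 m

Let the plane be z = a·E + b·N + c.
DH-2−DH-1: 322a + 56b = 46.3;  DH-3−DH-1: 285a + 187b = 29.1.
Solving gives a = 0.15882180, b = −0.08643964.
Then c = 632 − a·637772 − b·5426878 = 368437.30.
At (638049, 5426947): z_contact = 101336.1 − 469103.4 + 368437.30 = 670.0 m.
Depth below ground = 681 − 670.0 = 11 m.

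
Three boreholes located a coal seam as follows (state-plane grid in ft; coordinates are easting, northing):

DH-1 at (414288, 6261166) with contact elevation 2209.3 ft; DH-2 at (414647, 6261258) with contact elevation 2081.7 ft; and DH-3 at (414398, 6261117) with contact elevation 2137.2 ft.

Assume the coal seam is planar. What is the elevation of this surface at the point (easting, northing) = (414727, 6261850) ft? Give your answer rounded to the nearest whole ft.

Two edge vectors: DH-1→DH-2 = (359, 92, -127.6), DH-1→DH-3 = (110, -49, -72.1).
Normal n = (DH-1→DH-2) × (DH-1→DH-3) = (-12885.6, 11847.9, -27711).
So ∂z/∂easting = −n_x/n_z = −0.46499946 and ∂z/∂northing = −n_y/n_z = 0.42755224.
Intercept c from DH-1: 2209.3 + 192643.70 − 2676975.52 = −2482122.52.
At (414727, 6261850): z = −192847.8 + 2677268.0 − 2482122.52 = 2297.6 ft.

2298 ft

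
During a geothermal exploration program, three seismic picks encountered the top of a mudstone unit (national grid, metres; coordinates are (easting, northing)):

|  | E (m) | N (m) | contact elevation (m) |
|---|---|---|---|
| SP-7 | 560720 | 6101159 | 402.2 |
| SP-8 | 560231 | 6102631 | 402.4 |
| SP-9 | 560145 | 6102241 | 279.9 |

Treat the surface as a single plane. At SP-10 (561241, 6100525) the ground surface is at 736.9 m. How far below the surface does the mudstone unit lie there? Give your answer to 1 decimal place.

158.5 m

Let the plane be z = a·E + b·N + c.
SP-8−SP-7: −489a + 1472b = 0.2;  SP-9−SP-7: −575a + 1082b = −122.3.
Solving gives a = 0.568045584, b = 0.188841230.
Then c = 402.2 − a·560720 − b·6101159 = −1470262.69.
At (561241, 6100525): z_contact = 318810.47 + 1152030.65 − 1470262.69 = 578.43 m.
Depth below ground = 736.9 − 578.43 = 158.5 m.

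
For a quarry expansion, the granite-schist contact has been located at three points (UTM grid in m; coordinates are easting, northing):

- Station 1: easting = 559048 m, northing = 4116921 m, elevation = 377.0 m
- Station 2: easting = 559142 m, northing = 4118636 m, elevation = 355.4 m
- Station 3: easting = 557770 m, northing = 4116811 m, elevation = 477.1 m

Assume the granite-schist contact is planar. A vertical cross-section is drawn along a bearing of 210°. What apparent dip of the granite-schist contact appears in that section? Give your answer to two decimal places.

2.64°

Let the plane be z = a·easting + b·northing + c.
Station 2−Station 1: 94a + 1715b = −21.6;  Station 3−Station 1: −1278a − 110b = 100.1.
Solving gives a = −0.07761, b = −0.00834.
Unit vector along 210° is (sin 210°, cos 210°) = (-0.5000, -0.8660).
Slope in that direction = a·(-0.5000) + b·(-0.8660) = 0.04603.
Apparent dip = arctan|0.04603| = 2.64° (true dip is 4.5°, so apparent ≤ true as expected).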